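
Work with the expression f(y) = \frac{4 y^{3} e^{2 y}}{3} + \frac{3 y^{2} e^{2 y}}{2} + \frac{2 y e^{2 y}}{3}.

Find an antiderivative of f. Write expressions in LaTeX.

Recognize the product-rule pattern: f = u'v + uv' with u = \frac{2 y^{3}}{3} - \frac{y^{2}}{4} + \frac{7 y}{12} - \frac{7}{24}, v = e^{2 y}, so integration by parts undoes it.
Check: d/dy[\frac{2 y^{3} e^{2 y}}{3} - \frac{y^{2} e^{2 y}}{4} + \frac{7 y e^{2 y}}{12} - \frac{7 e^{2 y}}{24}] = \frac{4 y^{3} e^{2 y}}{3} + \frac{3 y^{2} e^{2 y}}{2} + \frac{2 y e^{2 y}}{3} = f(y).

An antiderivative is F(y) = \frac{2 y^{3} e^{2 y}}{3} - \frac{y^{2} e^{2 y}}{4} + \frac{7 y e^{2 y}}{12} - \frac{7 e^{2 y}}{24}.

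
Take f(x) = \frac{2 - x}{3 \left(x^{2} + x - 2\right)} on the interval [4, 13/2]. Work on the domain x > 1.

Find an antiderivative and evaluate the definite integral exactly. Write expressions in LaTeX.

Factor the denominator (3 \left(x - 1\right) \left(x + 2\right)) and decompose: f = - \frac{4}{9 \left(x + 2\right)} + \frac{1}{9 \left(x - 1\right)}; each piece integrates to a log, atan, or power term.
F(x) = \frac{\log{\left(x - 1 \right)}}{9} - \frac{4 \log{\left(x + 2 \right)}}{9} is an antiderivative of f.
Check: d/dx[\frac{\log{\left(x - 1 \right)}}{9} - \frac{4 \log{\left(x + 2 \right)}}{9}] = \frac{2 - x}{3 x^{2} + 3 x - 6}, which equals f(x).
F(13/2) = - \frac{4 \log{\left(\frac{17}{2} \right)}}{9} + \frac{\log{\left(\frac{11}{2} \right)}}{9}; F(4) = - \frac{4 \log{\left(6 \right)}}{9} + \frac{\log{\left(3 \right)}}{9}.
Integral = F(13/2) - F(4) = - \frac{4 \log{\left(\frac{17}{2} \right)}}{9} - \frac{\log{\left(3 \right)}}{9} + \frac{\log{\left(\frac{11}{2} \right)}}{9} + \frac{4 \log{\left(6 \right)}}{9}.

Antiderivative: F(x) = \frac{\log{\left(x - 1 \right)}}{9} - \frac{4 \log{\left(x + 2 \right)}}{9}; value = - \frac{4 \log{\left(\frac{17}{2} \right)}}{9} - \frac{\log{\left(3 \right)}}{9} + \frac{\log{\left(\frac{11}{2} \right)}}{9} + \frac{4 \log{\left(6 \right)}}{9}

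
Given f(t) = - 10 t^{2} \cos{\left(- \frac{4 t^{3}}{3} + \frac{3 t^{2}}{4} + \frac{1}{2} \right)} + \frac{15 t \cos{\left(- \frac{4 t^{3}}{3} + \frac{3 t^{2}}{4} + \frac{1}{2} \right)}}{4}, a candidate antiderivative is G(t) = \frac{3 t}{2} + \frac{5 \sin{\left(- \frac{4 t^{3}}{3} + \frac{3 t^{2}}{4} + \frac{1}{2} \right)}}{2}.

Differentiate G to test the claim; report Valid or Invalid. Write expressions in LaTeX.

Invalid: d/dt[G] - f = \frac{3}{2}, which is not 0.

d/dt[G] = - 10 t^{2} \cos{\left(- \frac{4 t^{3}}{3} + \frac{3 t^{2}}{4} + \frac{1}{2} \right)} + \frac{15 t \cos{\left(- \frac{4 t^{3}}{3} + \frac{3 t^{2}}{4} + \frac{1}{2} \right)}}{4} + \frac{3}{2}
d/dt[G] - f(t) = \frac{3}{2} != 0.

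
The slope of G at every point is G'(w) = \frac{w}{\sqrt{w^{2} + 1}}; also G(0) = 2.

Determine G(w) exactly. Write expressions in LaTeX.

The substitution u = w^{2} + 1 works: G'(w) is exactly (dG/du)*(du/dw) for that inner function.
A general antiderivative is \sqrt{w^{2} + 1} + C.
The condition gives C = 2 - (1) = 1.
So G(w) = \sqrt{w^{2} + 1} + 1.
Check: d/dw[\sqrt{w^{2} + 1} + 1] = \frac{w}{\sqrt{w^{2} + 1}} = G'(w).

G(w) = \sqrt{w^{2} + 1} + 1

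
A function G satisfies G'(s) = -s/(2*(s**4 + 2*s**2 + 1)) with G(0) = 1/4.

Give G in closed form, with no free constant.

G'(s) matches the chain-rule pattern g'(h)*h' with inner function h(s) = 4*s**2 + 4; substituting u = h(s) collapses the integral.
A general antiderivative is 1/(4*s**2 + 4) + C.
The condition gives C = 1/4 - (1/4) = 0.
So G(s) = 1/(4*s**2 + 4).
Check: d/ds[1/(4*s**2 + 4)] = -s/(2*s**4 + 4*s**2 + 2), which equals G'(s).

G(s) = 1/(4*s**2 + 4)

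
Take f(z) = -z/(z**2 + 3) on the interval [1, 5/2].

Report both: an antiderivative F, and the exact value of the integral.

Antiderivative: F(z) = -log(z**2 + 3)/2; value = -log(37/4)/2 + log(4)/2

The substitution u = z**2 + 3 works: f is exactly (dF/du)*(du/dz) for that inner function.
F(z) = -log(z**2 + 3)/2 is an antiderivative of f.
Check: d/dz[-log(z**2 + 3)/2] = -z/(z**2 + 3) = f(z).
F(5/2) = -log(37/4)/2; F(1) = -log(4)/2.
Integral = F(5/2) - F(1) = -log(37/4)/2 + log(4)/2.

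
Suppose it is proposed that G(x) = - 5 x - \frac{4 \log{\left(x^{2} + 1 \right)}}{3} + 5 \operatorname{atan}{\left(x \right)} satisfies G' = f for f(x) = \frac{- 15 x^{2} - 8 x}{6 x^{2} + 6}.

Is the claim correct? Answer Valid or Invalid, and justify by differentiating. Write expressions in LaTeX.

Invalid: d/dx[G] - f = \frac{- 15 x^{2} - 8 x}{6 x^{2} + 6}, which is not 0.

d/dx[G] = \frac{- 15 x^{2} - 8 x}{3 x^{2} + 3}
d/dx[G] - f(x) = \frac{- 15 x^{2} - 8 x}{6 x^{2} + 6} != 0.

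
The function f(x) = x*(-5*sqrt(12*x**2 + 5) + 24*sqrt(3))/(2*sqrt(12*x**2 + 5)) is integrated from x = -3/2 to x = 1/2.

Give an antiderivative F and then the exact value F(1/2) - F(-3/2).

A first test for any F(x): its x-derivative must equal f(x) identically.
F(x) = -5*x**2/4 + 3*sqrt(4*x**2 + 5/3) is an antiderivative of f.
Check: d/dx[-5*x**2/4 + 3*sqrt(4*x**2 + 5/3)] = (-5*x*sqrt(12*x**2 + 5) + 24*sqrt(3)*x)/(2*sqrt(12*x**2 + 5)), which equals f(x).
F(1/2) = -5/16 + 2*sqrt(6); F(-3/2) = -45/16 + 4*sqrt(6).
Integral = F(1/2) - F(-3/2) = 5/2 - 2*sqrt(6).

Antiderivative: F(x) = -5*x**2/4 + 3*sqrt(4*x**2 + 5/3); value = 5/2 - 2*sqrt(6)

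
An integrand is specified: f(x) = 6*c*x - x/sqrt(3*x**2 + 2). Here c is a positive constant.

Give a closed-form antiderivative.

The integrand splits into summands that can be handled one at a time.
Check: d/dx[(9*c*x**2 - sqrt(3*x**2 + 2))/3] = (6*c*x*sqrt(3*x**2 + 2) - x)/sqrt(3*x**2 + 2), which equals f(x).

An antiderivative is F(x) = (9*c*x**2 - sqrt(3*x**2 + 2))/3.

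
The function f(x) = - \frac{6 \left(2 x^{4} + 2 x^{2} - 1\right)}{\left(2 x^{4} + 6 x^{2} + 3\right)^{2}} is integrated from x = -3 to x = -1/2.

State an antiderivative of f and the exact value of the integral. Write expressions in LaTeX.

Antiderivative: F(x) = \frac{2 x}{2 x^{4} + 6 x^{2} + 3}; value = - \frac{510}{2701}

f has the shape u'v + uv' for u = x and v = \frac{1}{x^{4} + 3 x^{2} + \frac{3}{2}} — it is the derivative of the product u*v.
F(x) = \frac{2 x}{2 x^{4} + 6 x^{2} + 3} is an antiderivative of f.
Check: d/dx[\frac{2 x}{2 x^{4} + 6 x^{2} + 3}] = \frac{- 12 x^{4} - 12 x^{2} + 6}{4 x^{8} + 24 x^{6} + 48 x^{4} + 36 x^{2} + 9}, which equals f(x).
F(-1/2) = - \frac{8}{37}; F(-3) = - \frac{2}{73}.
Integral = F(-1/2) - F(-3) = - \frac{510}{2701}.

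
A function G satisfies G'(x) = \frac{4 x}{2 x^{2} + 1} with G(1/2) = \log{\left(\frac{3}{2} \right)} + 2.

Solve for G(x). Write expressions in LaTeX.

The substitution u = 2 x^{2} + 1 works: G'(x) is exactly (dG/du)*(du/dx) for that inner function.
A general antiderivative is \log{\left(2 x^{2} + 1 \right)} + C.
The condition gives C = \log{\left(\frac{3}{2} \right)} + 2 - (\log{\left(\frac{3}{2} \right)}) = 2.
So G(x) = \log{\left(2 x^{2} + 1 \right)} + 2.
Check: d/dx[\log{\left(2 x^{2} + 1 \right)} + 2] = \frac{4 x}{2 x^{2} + 1} = G'(x).

G(x) = \log{\left(2 x^{2} + 1 \right)} + 2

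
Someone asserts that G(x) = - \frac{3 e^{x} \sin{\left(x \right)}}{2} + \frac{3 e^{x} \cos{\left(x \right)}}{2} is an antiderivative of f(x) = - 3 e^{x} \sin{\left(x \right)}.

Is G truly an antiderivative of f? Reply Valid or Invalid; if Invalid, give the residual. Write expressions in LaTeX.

d/dx[G] = - 3 e^{x} \sin{\left(x \right)}
This equals f(x) exactly, so the claim holds.

Valid: G'(x) = f(x).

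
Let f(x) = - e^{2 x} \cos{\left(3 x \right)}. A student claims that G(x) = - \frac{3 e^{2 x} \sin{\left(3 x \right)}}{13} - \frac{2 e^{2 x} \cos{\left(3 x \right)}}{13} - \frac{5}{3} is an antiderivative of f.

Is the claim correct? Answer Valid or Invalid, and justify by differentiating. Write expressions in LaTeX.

Valid: G'(x) = f(x).

d/dx[G] = - e^{2 x} \cos{\left(3 x \right)}
This equals f(x) exactly, so the claim holds.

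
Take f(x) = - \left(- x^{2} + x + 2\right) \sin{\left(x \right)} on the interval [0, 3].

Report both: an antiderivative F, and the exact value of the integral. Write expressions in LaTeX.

Differentiate the proposed F(x) back; it has to land on f(x) exactly.
F(x) = - x^{2} \cos{\left(x \right)} + 2 x \sin{\left(x \right)} + x \cos{\left(x \right)} - \sin{\left(x \right)} + 4 \cos{\left(x \right)} is an antiderivative of f.
Check: d/dx[- x^{2} \cos{\left(x \right)} + 2 x \sin{\left(x \right)} + x \cos{\left(x \right)} - \sin{\left(x \right)} + 4 \cos{\left(x \right)}] = x^{2} \sin{\left(x \right)} - x \sin{\left(x \right)} - 2 \sin{\left(x \right)}, which equals f(x).
F(3) = 5 \sin{\left(3 \right)} - 2 \cos{\left(3 \right)}; F(0) = 4.
Integral = F(3) - F(0) = -4 + 5 \sin{\left(3 \right)} - 2 \cos{\left(3 \right)}.

Antiderivative: F(x) = - x^{2} \cos{\left(x \right)} + 2 x \sin{\left(x \right)} + x \cos{\left(x \right)} - \sin{\left(x \right)} + 4 \cos{\left(x \right)}; value = -4 + 5 \sin{\left(3 \right)} - 2 \cos{\left(3 \right)}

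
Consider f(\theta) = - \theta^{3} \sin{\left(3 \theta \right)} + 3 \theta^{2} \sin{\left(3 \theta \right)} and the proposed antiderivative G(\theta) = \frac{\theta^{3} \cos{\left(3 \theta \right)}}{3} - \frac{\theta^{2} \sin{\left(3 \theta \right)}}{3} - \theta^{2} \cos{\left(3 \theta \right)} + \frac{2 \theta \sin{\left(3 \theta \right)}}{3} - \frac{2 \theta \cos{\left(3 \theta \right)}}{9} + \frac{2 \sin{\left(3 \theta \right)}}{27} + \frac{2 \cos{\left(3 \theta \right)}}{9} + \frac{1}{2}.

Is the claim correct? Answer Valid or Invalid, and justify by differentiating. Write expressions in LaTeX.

d/d\theta[G] = - \theta^{3} \sin{\left(3 \theta \right)} + 3 \theta^{2} \sin{\left(3 \theta \right)}
This equals f(\theta) exactly, so the claim holds.

Valid. The derivative of G reproduces f.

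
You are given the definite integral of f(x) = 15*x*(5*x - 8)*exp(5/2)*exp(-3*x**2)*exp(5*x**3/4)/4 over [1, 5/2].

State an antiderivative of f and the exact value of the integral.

The substitution u = 5*x**3/4 - 3*x**2 + 5/2 works: f is exactly (dF/du)*(du/dx) for that inner function.
F(x) = 5*exp(5/2)*exp(-3*x**2)*exp(5*x**3/4) is an antiderivative of f.
Check: d/dx[5*exp(5/2)*exp(-3*x**2)*exp(5*x**3/4)] = (75*x**2*exp(5/2)*exp(5*x**3/4) - 120*x*exp(5/2)*exp(5*x**3/4))*exp(-3*x**2)/4, which equals f(x).
F(5/2) = 5*exp(105/32); F(1) = 5*exp(3/4).
Integral = F(5/2) - F(1) = -5*exp(3/4) + 5*exp(105/32).

Antiderivative: F(x) = 5*exp(5/2)*exp(-3*x**2)*exp(5*x**3/4); value = -5*exp(3/4) + 5*exp(105/32)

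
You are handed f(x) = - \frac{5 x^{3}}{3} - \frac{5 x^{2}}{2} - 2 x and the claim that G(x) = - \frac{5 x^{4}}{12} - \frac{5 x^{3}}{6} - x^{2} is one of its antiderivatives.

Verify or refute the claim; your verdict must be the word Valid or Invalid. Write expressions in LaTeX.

d/dx[G] = - \frac{5 x^{3}}{3} - \frac{5 x^{2}}{2} - 2 x
This equals f(x) exactly, so the claim holds.

Valid - the claim checks out under differentiation.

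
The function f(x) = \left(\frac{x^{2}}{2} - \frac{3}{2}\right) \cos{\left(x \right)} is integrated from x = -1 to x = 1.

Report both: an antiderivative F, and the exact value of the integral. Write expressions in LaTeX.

Antiderivative: F(x) = \frac{x^{2} \sin{\left(x \right)} + 2 x \cos{\left(x \right)} - 5 \sin{\left(x \right)}}{2}; value = - 4 \sin{\left(1 \right)} + 2 \cos{\left(1 \right)}

A candidate is checked by its d/dx: the result must match f(x).
F(x) = \frac{x^{2} \sin{\left(x \right)} + 2 x \cos{\left(x \right)} - 5 \sin{\left(x \right)}}{2} is an antiderivative of f.
Check: d/dx[\frac{x^{2} \sin{\left(x \right)} + 2 x \cos{\left(x \right)} - 5 \sin{\left(x \right)}}{2}] = \frac{x^{2} \cos{\left(x \right)}}{2} - \frac{3 \cos{\left(x \right)}}{2}, which equals f(x).
F(1) = - 2 \sin{\left(1 \right)} + \cos{\left(1 \right)}; F(-1) = - \cos{\left(1 \right)} + 2 \sin{\left(1 \right)}.
Integral = F(1) - F(-1) = - 4 \sin{\left(1 \right)} + 2 \cos{\left(1 \right)}.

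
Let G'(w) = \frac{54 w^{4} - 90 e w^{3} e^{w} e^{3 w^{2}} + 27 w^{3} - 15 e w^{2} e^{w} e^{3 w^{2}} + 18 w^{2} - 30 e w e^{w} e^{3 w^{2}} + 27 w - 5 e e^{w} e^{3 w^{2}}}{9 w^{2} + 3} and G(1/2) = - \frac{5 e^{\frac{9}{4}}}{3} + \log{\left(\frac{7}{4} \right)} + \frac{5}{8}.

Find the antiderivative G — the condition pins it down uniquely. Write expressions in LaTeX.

Any candidate G(w) must reproduce the stated G'(w) exactly.
A general antiderivative is 2 w^{3} + \frac{3 w^{2}}{2} - \frac{5 e^{3 w^{2} + w + 1}}{3} + \log{\left(3 w^{2} + 1 \right)} + C.
The condition gives C = - \frac{5 e^{\frac{9}{4}}}{3} + \log{\left(\frac{7}{4} \right)} + \frac{5}{8} - (- \frac{5 e^{\frac{9}{4}}}{3} + \log{\left(\frac{7}{4} \right)} + \frac{5}{8}) = 0.
So G(w) = \frac{12 w^{3} + 9 w^{2} - 10 e^{3 w^{2} + w + 1} + 6 \log{\left(3 w^{2} + 1 \right)}}{6}.
Check: d/dw[\frac{12 w^{3} + 9 w^{2} - 10 e^{3 w^{2} + w + 1} + 6 \log{\left(3 w^{2} + 1 \right)}}{6}] = \frac{54 w^{4} - 90 e w^{3} e^{w} e^{3 w^{2}} + 27 w^{3} - 15 e w^{2} e^{w} e^{3 w^{2}} + 18 w^{2} - 30 e w e^{w} e^{3 w^{2}} + 27 w - 5 e e^{w} e^{3 w^{2}}}{9 w^{2} + 3} = G'(w).

G(w) = \frac{12 w^{3} + 9 w^{2} - 10 e^{3 w^{2} + w + 1} + 6 \log{\left(3 w^{2} + 1 \right)}}{6}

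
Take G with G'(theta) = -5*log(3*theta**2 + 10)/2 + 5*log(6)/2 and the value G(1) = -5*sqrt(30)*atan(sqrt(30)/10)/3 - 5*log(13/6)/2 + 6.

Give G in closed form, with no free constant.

G(theta) = -5*theta*log(theta**2/2 + 5/3)/2 + 5*theta - 5*sqrt(30)*atan(sqrt(30)*theta/10)/3 + 1

The proposed G(theta) is checked by its d/dtheta: the result must match the given G'(theta).
A general antiderivative is -5*theta*log(theta**2/2 + 5/3)/2 + 5*theta - 5*sqrt(30)*atan(sqrt(30)*theta/10)/3 + C.
The condition gives C = -5*sqrt(30)*atan(sqrt(30)/10)/3 - 5*log(13/6)/2 + 6 - (-5*sqrt(30)*atan(sqrt(30)/10)/3 - 5*log(13/6)/2 + 5) = 1.
So G(theta) = -5*theta*log(theta**2/2 + 5/3)/2 + 5*theta - 5*sqrt(30)*atan(sqrt(30)*theta/10)/3 + 1.
Check: d/dtheta[-5*theta*log(theta**2/2 + 5/3)/2 + 5*theta - 5*sqrt(30)*atan(sqrt(30)*theta/10)/3 + 1] = -5*log(3*theta**2 + 10)/2 + 5*log(6)/2 = G'(theta).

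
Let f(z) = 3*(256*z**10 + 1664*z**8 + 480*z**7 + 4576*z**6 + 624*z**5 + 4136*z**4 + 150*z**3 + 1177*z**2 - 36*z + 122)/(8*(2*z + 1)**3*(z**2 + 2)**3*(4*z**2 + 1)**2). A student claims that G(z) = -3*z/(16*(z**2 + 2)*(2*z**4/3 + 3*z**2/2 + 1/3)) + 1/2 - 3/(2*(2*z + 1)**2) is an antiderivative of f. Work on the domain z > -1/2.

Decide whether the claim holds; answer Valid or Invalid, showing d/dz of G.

d/dz[G] = (768*z**10 + 4992*z**8 + 1440*z**7 + 13728*z**6 + 1872*z**5 + 12408*z**4 + 450*z**3 + 3531*z**2 - 108*z + 366)/(1024*z**13 + 1536*z**12 + 7424*z**11 + 10112*z**10 + 20416*z**9 + 23968*z**8 + 26288*z**7 + 24008*z**6 + 15904*z**5 + 9136*z**4 + 4160*z**3 + 1376*z**2 + 384*z + 64)
This equals f(z) exactly, so the claim holds.

Valid - the claim checks out under differentiation.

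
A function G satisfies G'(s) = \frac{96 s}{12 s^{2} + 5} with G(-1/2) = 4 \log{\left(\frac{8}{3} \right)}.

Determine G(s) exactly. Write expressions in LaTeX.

G'(s) matches the chain-rule pattern g'(h)*h' with inner function h(s) = 4 s^{2} + \frac{5}{3}; substituting u = h(s) collapses the integral.
A general antiderivative is 4 \log{\left(4 s^{2} + \frac{5}{3} \right)} + C.
The condition gives C = 4 \log{\left(\frac{8}{3} \right)} - (4 \log{\left(\frac{8}{3} \right)}) = 0.
So G(s) = 4 \log{\left(4 s^{2} + \frac{5}{3} \right)}.
Check: d/ds[4 \log{\left(4 s^{2} + \frac{5}{3} \right)}] = \frac{96 s}{12 s^{2} + 5} = G'(s).

G(s) = 4 \log{\left(4 s^{2} + \frac{5}{3} \right)}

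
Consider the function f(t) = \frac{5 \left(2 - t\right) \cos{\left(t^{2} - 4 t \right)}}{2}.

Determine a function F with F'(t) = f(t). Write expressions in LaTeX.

f matches the chain-rule pattern g'(h)*h' with inner function h(t) = t^{2} - 4 t; substituting u = h(t) collapses the integral.
Check: d/dt[- \frac{5 \sin{\left(t^{2} - 4 t \right)}}{4}] = - \frac{5 t \cos{\left(t^{2} - 4 t \right)}}{2} + 5 \cos{\left(t^{2} - 4 t \right)}, which equals f(t).

An antiderivative is F(t) = - \frac{5 \sin{\left(t^{2} - 4 t \right)}}{4}.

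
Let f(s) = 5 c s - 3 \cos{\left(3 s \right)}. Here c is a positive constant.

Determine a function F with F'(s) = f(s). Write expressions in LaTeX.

The integrand splits into summands that can be handled one at a time.
Check: d/ds[\frac{5 c s^{2} - 2 \sin{\left(3 s \right)}}{2}] = 5 c s - 3 \cos{\left(3 s \right)} = f(s).

An antiderivative is F(s) = \frac{5 c s^{2} - 2 \sin{\left(3 s \right)}}{2}.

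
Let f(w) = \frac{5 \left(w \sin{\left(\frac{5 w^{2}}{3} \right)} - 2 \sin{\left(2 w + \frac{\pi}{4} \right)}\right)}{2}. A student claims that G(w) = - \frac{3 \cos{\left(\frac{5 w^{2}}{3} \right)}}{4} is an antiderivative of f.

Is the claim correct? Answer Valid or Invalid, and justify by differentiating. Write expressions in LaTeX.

d/dw[G] = \frac{5 w \sin{\left(\frac{5 w^{2}}{3} \right)}}{2}
d/dw[G] - f(w) = 5 \sin{\left(2 w + \frac{\pi}{4} \right)} != 0.

Invalid: d/dw[G] - f = 5 \sin{\left(2 w + \frac{\pi}{4} \right)}, which is not 0.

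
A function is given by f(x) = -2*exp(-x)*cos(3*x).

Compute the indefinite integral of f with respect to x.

Differentiate the proposed F(x) back; it has to land on f(x) exactly.
Check: d/dx[(-3*sin(3*x) + cos(3*x))*exp(-x)/5] = -2*exp(-x)*cos(3*x) = f(x).

F(x) = (-3*sin(3*x) + cos(3*x))*exp(-x)/5 + C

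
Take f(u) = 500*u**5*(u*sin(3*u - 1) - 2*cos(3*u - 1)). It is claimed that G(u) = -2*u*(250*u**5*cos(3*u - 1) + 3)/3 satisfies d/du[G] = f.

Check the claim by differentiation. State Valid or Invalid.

Invalid: d/du[G] - f = -2, which is not 0.

d/du[G] = 500*u**6*sin(3*u - 1) - 1000*u**5*cos(3*u - 1) - 2
d/du[G] - f(u) = -2 != 0.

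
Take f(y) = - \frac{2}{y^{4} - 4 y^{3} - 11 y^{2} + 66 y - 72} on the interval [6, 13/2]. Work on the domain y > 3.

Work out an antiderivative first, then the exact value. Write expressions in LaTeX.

Factor the denominator (\left(y - 3\right)^{2} \left(y - 2\right) \left(y + 4\right)) and decompose: f = \frac{1}{147 \left(y + 4\right)} - \frac{1}{3 \left(y - 2\right)} + \frac{16}{49 \left(y - 3\right)} - \frac{2}{7 \left(y - 3\right)^{2}}; each piece integrates to a log, atan, or power term.
F(y) = \frac{16 \log{\left(y - 3 \right)}}{49} - \frac{\log{\left(y - 2 \right)}}{3} + \frac{\log{\left(y + 4 \right)}}{147} + \frac{2}{7 y - 21} is an antiderivative of f.
Check: d/dy[\frac{16 \log{\left(y - 3 \right)}}{49} - \frac{\log{\left(y - 2 \right)}}{3} + \frac{\log{\left(y + 4 \right)}}{147} + \frac{2}{7 y - 21}] = - \frac{2}{y^{4} - 4 y^{3} - 11 y^{2} + 66 y - 72} = f(y).
F(13/2) = - \frac{\log{\left(\frac{9}{2} \right)}}{3} + \frac{\log{\left(\frac{21}{2} \right)}}{147} + \frac{4}{49} + \frac{16 \log{\left(\frac{7}{2} \right)}}{49}; F(6) = - \frac{\log{\left(4 \right)}}{3} + \frac{\log{\left(10 \right)}}{147} + \frac{2}{21} + \frac{16 \log{\left(3 \right)}}{49}.
Integral = F(13/2) - F(6) = - \frac{\log{\left(\frac{9}{2} \right)}}{3} - \frac{16 \log{\left(3 \right)}}{49} - \frac{\log{\left(10 \right)}}{147} - \frac{2}{147} + \frac{\log{\left(\frac{21}{2} \right)}}{147} + \frac{16 \log{\left(\frac{7}{2} \right)}}{49} + \frac{\log{\left(4 \right)}}{3}.

Antiderivative: F(y) = \frac{16 \log{\left(y - 3 \right)}}{49} - \frac{\log{\left(y - 2 \right)}}{3} + \frac{\log{\left(y + 4 \right)}}{147} + \frac{2}{7 y - 21}; value = - \frac{\log{\left(\frac{9}{2} \right)}}{3} - \frac{16 \log{\left(3 \right)}}{49} - \frac{\log{\left(10 \right)}}{147} - \frac{2}{147} + \frac{\log{\left(\frac{21}{2} \right)}}{147} + \frac{16 \log{\left(\frac{7}{2} \right)}}{49} + \frac{\log{\left(4 \right)}}{3}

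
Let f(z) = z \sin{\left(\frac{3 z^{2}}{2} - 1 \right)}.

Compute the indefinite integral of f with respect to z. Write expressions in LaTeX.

f matches the chain-rule pattern g'(h)*h' with inner function h(z) = \frac{3 z^{2}}{2} - 1; substituting u = h(z) collapses the integral.
Check: d/dz[- \frac{\cos{\left(\frac{3 z^{2}}{2} - 1 \right)}}{3}] = z \sin{\left(\frac{3 z^{2}}{2} - 1 \right)} = f(z).

F(z) = - \frac{\cos{\left(\frac{3 z^{2}}{2} - 1 \right)}}{3} + C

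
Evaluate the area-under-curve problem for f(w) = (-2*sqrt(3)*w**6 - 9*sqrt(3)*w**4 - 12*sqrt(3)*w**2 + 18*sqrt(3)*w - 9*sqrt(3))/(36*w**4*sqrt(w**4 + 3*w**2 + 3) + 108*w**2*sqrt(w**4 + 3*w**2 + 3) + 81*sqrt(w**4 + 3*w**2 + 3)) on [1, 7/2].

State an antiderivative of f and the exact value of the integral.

Antiderivative: F(w) = -2*w*sqrt(w**4/3 + w**2 + 1)/(12*w**2 + 18) - 12*sqrt(w**4/3 + w**2 + 1)/(12*w**2 + 18); value = -19*sqrt(9111)/1980 + 7*sqrt(21)/45

Differentiate the proposed F(w) back; it has to land on f(w) exactly.
F(w) = -2*w*sqrt(w**4/3 + w**2 + 1)/(12*w**2 + 18) - 12*sqrt(w**4/3 + w**2 + 1)/(12*w**2 + 18) is an antiderivative of f.
Check: d/dw[-2*w*sqrt(w**4/3 + w**2 + 1)/(12*w**2 + 18) - 12*sqrt(w**4/3 + w**2 + 1)/(12*w**2 + 18)] = (-2*sqrt(3)*w**6 - 9*sqrt(3)*w**4 - 12*sqrt(3)*w**2 + 18*sqrt(3)*w - 9*sqrt(3))/(36*w**4*sqrt(w**4 + 3*w**2 + 3) + 108*w**2*sqrt(w**4 + 3*w**2 + 3) + 81*sqrt(w**4 + 3*w**2 + 3)) = f(w).
F(7/2) = -19*sqrt(9111)/1980; F(1) = -7*sqrt(21)/45.
Integral = F(7/2) - F(1) = -19*sqrt(9111)/1980 + 7*sqrt(21)/45.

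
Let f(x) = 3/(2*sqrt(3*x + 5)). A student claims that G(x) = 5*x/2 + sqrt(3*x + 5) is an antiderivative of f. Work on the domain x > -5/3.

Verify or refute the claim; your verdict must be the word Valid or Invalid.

d/dx[G] = (5*sqrt(3*x + 5) + 3)/(2*sqrt(3*x + 5))
d/dx[G] - f(x) = 5/2 != 0.

Invalid: d/dx[G] - f = 5/2, which is not 0.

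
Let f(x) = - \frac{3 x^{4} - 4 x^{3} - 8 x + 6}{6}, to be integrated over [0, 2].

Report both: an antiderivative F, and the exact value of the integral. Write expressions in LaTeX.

Antiderivative: F(x) = \frac{x \left(- 3 x^{4} + 5 x^{3} + 20 x - 30\right)}{30}; value = \frac{2}{15}

For F(x) to be correct the identity F'(x) - f(x) = 0 must hold.
F(x) = \frac{x \left(- 3 x^{4} + 5 x^{3} + 20 x - 30\right)}{30} is an antiderivative of f.
Check: d/dx[\frac{x \left(- 3 x^{4} + 5 x^{3} + 20 x - 30\right)}{30}] = - \frac{x^{4}}{2} + \frac{2 x^{3}}{3} + \frac{4 x}{3} - 1, which equals f(x).
F(2) = \frac{2}{15}; F(0) = 0.
Integral = F(2) - F(0) = \frac{2}{15}.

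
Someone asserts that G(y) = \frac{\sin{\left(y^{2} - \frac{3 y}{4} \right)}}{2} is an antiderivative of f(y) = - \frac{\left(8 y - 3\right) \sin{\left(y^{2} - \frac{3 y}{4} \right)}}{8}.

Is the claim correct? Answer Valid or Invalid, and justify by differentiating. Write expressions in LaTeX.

d/dy[G] = y \cos{\left(y^{2} - \frac{3 y}{4} \right)} - \frac{3 \cos{\left(y^{2} - \frac{3 y}{4} \right)}}{8}
d/dy[G] - f(y) = y \sin{\left(y^{2} - \frac{3 y}{4} \right)} + y \cos{\left(y^{2} - \frac{3 y}{4} \right)} - \frac{3 \sin{\left(y^{2} - \frac{3 y}{4} \right)}}{8} - \frac{3 \cos{\left(y^{2} - \frac{3 y}{4} \right)}}{8} != 0.

Invalid: d/dy[G] - f = y \sin{\left(y^{2} - \frac{3 y}{4} \right)} + y \cos{\left(y^{2} - \frac{3 y}{4} \right)} - \frac{3 \sin{\left(y^{2} - \frac{3 y}{4} \right)}}{8} - \frac{3 \cos{\left(y^{2} - \frac{3 y}{4} \right)}}{8}, which is not 0.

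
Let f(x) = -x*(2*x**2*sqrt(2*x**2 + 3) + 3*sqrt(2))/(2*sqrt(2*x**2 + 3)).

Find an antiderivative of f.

An antiderivative is F(x) = -(x**4 + 3*sqrt(2)*sqrt(2*x**2 + 3))/4.

Recover f(x) by differentiating a candidate F(x); any mismatch rules it out.
Check: d/dx[-(x**4 + 3*sqrt(2)*sqrt(2*x**2 + 3))/4] = (-2*x**3*sqrt(2*x**2 + 3) - 3*sqrt(2)*x)/(2*sqrt(2*x**2 + 3)), which equals f(x).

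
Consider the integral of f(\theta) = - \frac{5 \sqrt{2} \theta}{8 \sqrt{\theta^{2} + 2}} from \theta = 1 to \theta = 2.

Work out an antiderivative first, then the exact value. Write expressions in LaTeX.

f matches the chain-rule pattern g'(h)*h' with inner function h(\theta) = \frac{\theta^{2}}{2} + 1; substituting u = h(\theta) collapses the integral.
F(\theta) = - \frac{5 \sqrt{2} \sqrt{\theta^{2} + 2}}{8} is an antiderivative of f.
Check: d/d\theta[- \frac{5 \sqrt{2} \sqrt{\theta^{2} + 2}}{8}] = - \frac{5 \sqrt{2} \theta}{8 \sqrt{\theta^{2} + 2}} = f(\theta).
F(2) = - \frac{5 \sqrt{3}}{4}; F(1) = - \frac{5 \sqrt{6}}{8}.
Integral = F(2) - F(1) = - \frac{5 \sqrt{3}}{4} + \frac{5 \sqrt{6}}{8}.

Antiderivative: F(\theta) = - \frac{5 \sqrt{2} \sqrt{\theta^{2} + 2}}{8}; value = - \frac{5 \sqrt{3}}{4} + \frac{5 \sqrt{6}}{8}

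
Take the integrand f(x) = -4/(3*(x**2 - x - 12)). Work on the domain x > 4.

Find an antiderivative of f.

An antiderivative is F(x) = 4*(-log(x - 4) + log(x + 3))/21.

Factor the denominator (3*(x - 4)*(x + 3)) and decompose: f = 4/(21*(x + 3)) - 4/(21*(x - 4)); each piece integrates to a log, atan, or power term.
Check: d/dx[4*(-log(x - 4) + log(x + 3))/21] = -4/(3*x**2 - 3*x - 36), which equals f(x).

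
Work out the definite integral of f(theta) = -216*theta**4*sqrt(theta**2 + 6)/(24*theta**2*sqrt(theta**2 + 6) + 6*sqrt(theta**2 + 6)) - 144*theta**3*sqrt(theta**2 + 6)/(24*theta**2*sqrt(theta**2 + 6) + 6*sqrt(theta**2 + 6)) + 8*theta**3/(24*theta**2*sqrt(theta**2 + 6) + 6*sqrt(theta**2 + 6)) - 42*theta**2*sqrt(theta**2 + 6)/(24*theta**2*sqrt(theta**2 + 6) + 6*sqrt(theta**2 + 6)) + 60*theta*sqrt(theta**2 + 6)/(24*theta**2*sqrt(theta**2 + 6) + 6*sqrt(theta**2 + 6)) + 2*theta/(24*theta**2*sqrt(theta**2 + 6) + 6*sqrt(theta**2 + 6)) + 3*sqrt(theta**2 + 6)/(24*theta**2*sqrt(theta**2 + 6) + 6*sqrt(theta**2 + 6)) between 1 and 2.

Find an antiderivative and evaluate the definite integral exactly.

Antiderivative: F(theta) = (-18*theta**3 - 18*theta**2 + 3*theta + 2*sqrt(theta**2 + 6) + 12*log(4*theta**2 + 1) + 18)/6; value = -59/2 - 2*log(5) - sqrt(7)/3 + sqrt(10)/3 + 2*log(17)

Integrate term by term and add the pieces.
F(theta) = (-18*theta**3 - 18*theta**2 + 3*theta + 2*sqrt(theta**2 + 6) + 12*log(4*theta**2 + 1) + 18)/6 is an antiderivative of f.
Check: d/dtheta[(-18*theta**3 - 18*theta**2 + 3*theta + 2*sqrt(theta**2 + 6) + 12*log(4*theta**2 + 1) + 18)/6] = (-216*theta**4*sqrt(theta**2 + 6) - 144*theta**3*sqrt(theta**2 + 6) + 8*theta**3 - 42*theta**2*sqrt(theta**2 + 6) + 60*theta*sqrt(theta**2 + 6) + 2*theta + 3*sqrt(theta**2 + 6))/(24*theta**2*sqrt(theta**2 + 6) + 6*sqrt(theta**2 + 6)), which equals f(theta).
F(2) = -32 + sqrt(10)/3 + 2*log(17); F(1) = -5/2 + sqrt(7)/3 + 2*log(5).
Integral = F(2) - F(1) = -59/2 - 2*log(5) - sqrt(7)/3 + sqrt(10)/3 + 2*log(17).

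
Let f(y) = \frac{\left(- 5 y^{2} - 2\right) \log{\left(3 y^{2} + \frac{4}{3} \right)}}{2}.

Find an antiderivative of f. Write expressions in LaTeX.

An antiderivative is F(y) = - \frac{135 y^{3} \log{\left(3 y^{2} + \frac{4}{3} \right)} - 90 y^{3} + 162 y \log{\left(3 y^{2} + \frac{4}{3} \right)} - 204 y + 136 \operatorname{atan}{\left(\frac{3 y}{2} \right)}}{162}.

Whatever form F(y) takes, F'(y) = f(y) is non-negotiable.
Check: d/dy[- \frac{135 y^{3} \log{\left(3 y^{2} + \frac{4}{3} \right)} - 90 y^{3} + 162 y \log{\left(3 y^{2} + \frac{4}{3} \right)} - 204 y + 136 \operatorname{atan}{\left(\frac{3 y}{2} \right)}}{162}] = - \frac{5 y^{2} \log{\left(3 y^{2} + \frac{4}{3} \right)}}{2} - \log{\left(3 y^{2} + \frac{4}{3} \right)}, which equals f(y).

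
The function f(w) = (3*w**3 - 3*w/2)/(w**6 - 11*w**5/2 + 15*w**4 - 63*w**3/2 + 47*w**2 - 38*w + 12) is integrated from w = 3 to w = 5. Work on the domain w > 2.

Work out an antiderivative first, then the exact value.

Antiderivative: F(w) = 3*(350*(w - 1)*log(w - 2) - 672*(w - 1)*log(w - 3/2) + 304*(w - 1)*log(w - 1) + 9*(w - 1)*log(w**2 + 4) - 18*(w - 1)*atan(w/2) - 40)/(200*(w - 1)); value = -252*log(7/2)/25 - 114*log(2)/25 - 27*log(13)/200 - 27*atan(5/2)/100 + 3/20 + 27*atan(3/2)/100 + 27*log(29)/200 + 252*log(3/2)/25 + 21*log(3)/4 + 114*log(4)/25

Factor the denominator ((w - 2)*(w - 1)**2*(2*w - 3)*(w**2 + 4)) and decompose: f = 27*(w - 2)/(100*(w**2 + 4)) - 504/(25*(2*w - 3)) + 114/(25*(w - 1)) + 3/(5*(w - 1)**2) + 21/(4*(w - 2)); each piece integrates to a log, atan, or power term.
F(w) = 3*(350*(w - 1)*log(w - 2) - 672*(w - 1)*log(w - 3/2) + 304*(w - 1)*log(w - 1) + 9*(w - 1)*log(w**2 + 4) - 18*(w - 1)*atan(w/2) - 40)/(200*(w - 1)) is an antiderivative of f.
Check: d/dw[3*(350*(w - 1)*log(w - 2) - 672*(w - 1)*log(w - 3/2) + 304*(w - 1)*log(w - 1) + 9*(w - 1)*log(w**2 + 4) - 18*(w - 1)*atan(w/2) - 40)/(200*(w - 1))] = (6*w**3 - 3*w)/(2*w**6 - 11*w**5 + 30*w**4 - 63*w**3 + 94*w**2 - 76*w + 24), which equals f(w).
F(5) = -252*log(7/2)/25 - 27*atan(5/2)/100 - 3/20 + 27*log(29)/200 + 21*log(3)/4 + 114*log(4)/25; F(3) = -252*log(3/2)/25 - 3/10 - 27*atan(3/2)/100 + 27*log(13)/200 + 114*log(2)/25.
Integral = F(5) - F(3) = -252*log(7/2)/25 - 114*log(2)/25 - 27*log(13)/200 - 27*atan(5/2)/100 + 3/20 + 27*atan(3/2)/100 + 27*log(29)/200 + 252*log(3/2)/25 + 21*log(3)/4 + 114*log(4)/25.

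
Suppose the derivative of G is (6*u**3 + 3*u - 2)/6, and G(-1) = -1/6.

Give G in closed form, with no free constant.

Differentiate the proposed G(u) back; it has to land on the given G'(u).
A general antiderivative is u**4/4 + u**2/4 - u/3 + C.
The condition gives C = -1/6 - (5/6) = -1.
So G(u) = (3*u**4 + 3*u**2 - 4*u - 12)/12.
Check: d/du[(3*u**4 + 3*u**2 - 4*u - 12)/12] = u**3 + u/2 - 1/3, which equals G'(u).

G(u) = (3*u**4 + 3*u**2 - 4*u - 12)/12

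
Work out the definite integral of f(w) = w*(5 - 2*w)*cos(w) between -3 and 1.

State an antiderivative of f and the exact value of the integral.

Antiderivative: F(w) = -2*w**2*sin(w) + 5*w*sin(w) - 4*w*cos(w) + 4*sin(w) + 5*cos(w); value = -29*sin(3) + cos(1) + 7*sin(1) - 17*cos(3)

Differentiate the proposed F(w) back; it has to land on f(w) exactly.
F(w) = -2*w**2*sin(w) + 5*w*sin(w) - 4*w*cos(w) + 4*sin(w) + 5*cos(w) is an antiderivative of f.
Check: d/dw[-2*w**2*sin(w) + 5*w*sin(w) - 4*w*cos(w) + 4*sin(w) + 5*cos(w)] = -2*w**2*cos(w) + 5*w*cos(w), which equals f(w).
F(1) = cos(1) + 7*sin(1); F(-3) = 17*cos(3) + 29*sin(3).
Integral = F(1) - F(-3) = -29*sin(3) + cos(1) + 7*sin(1) - 17*cos(3).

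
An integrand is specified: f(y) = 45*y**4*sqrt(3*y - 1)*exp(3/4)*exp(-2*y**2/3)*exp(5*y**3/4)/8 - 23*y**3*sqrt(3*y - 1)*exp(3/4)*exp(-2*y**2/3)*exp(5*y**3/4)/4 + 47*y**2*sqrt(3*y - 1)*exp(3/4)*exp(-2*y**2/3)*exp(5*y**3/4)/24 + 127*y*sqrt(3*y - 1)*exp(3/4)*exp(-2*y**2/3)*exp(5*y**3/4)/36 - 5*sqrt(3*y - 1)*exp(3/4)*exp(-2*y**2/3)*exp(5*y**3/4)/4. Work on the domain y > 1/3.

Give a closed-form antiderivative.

An antiderivative is F(y) = (3*y - 1)**(5/2)*exp(3/4)*exp(-2*y**2/3)*exp(5*y**3/4)/6.

Recognize the product-rule pattern: f = u'v + uv' with u = (3*y - 1)**(5/2)/6, v = exp(5*y**3/4 - 2*y**2/3 + 3/4), so integration by parts undoes it.
Check: d/dy[(3*y - 1)**(5/2)*exp(3/4)*exp(-2*y**2/3)*exp(5*y**3/4)/6] = (405*y**4*sqrt(3*y - 1)*exp(3/4)*exp(5*y**3/4) - 414*y**3*sqrt(3*y - 1)*exp(3/4)*exp(5*y**3/4) + 141*y**2*sqrt(3*y - 1)*exp(3/4)*exp(5*y**3/4) + 254*y*sqrt(3*y - 1)*exp(3/4)*exp(5*y**3/4) - 90*sqrt(3*y - 1)*exp(3/4)*exp(5*y**3/4))*exp(-2*y**2/3)/72, which equals f(y).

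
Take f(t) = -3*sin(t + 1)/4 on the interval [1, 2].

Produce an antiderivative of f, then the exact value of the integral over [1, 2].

Check any antiderivative F(t) by computing F'(t) and comparing it with f(t).
F(t) = 3*cos(t + 1)/4 is an antiderivative of f.
Check: d/dt[3*cos(t + 1)/4] = -3*sin(t + 1)/4 = f(t).
F(2) = 3*cos(3)/4; F(1) = 3*cos(2)/4.
Integral = F(2) - F(1) = 3*cos(3)/4 - 3*cos(2)/4.

Antiderivative: F(t) = 3*cos(t + 1)/4; value = 3*cos(3)/4 - 3*cos(2)/4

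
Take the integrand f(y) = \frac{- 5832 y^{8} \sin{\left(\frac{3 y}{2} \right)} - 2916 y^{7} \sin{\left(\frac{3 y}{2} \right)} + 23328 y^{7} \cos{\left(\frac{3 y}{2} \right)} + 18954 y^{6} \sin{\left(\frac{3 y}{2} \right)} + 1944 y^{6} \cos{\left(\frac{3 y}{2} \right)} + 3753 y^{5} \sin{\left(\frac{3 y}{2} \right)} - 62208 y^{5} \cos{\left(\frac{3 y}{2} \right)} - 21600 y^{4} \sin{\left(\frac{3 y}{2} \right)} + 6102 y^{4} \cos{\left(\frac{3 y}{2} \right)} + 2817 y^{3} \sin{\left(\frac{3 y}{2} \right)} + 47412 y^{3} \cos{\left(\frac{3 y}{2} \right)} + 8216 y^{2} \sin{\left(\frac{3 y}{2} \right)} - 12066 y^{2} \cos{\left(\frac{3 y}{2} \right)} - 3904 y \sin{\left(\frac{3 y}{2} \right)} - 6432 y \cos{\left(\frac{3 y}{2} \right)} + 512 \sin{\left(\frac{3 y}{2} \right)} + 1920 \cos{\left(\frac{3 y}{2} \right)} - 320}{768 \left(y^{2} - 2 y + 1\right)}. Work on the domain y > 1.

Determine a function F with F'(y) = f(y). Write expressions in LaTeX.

An antiderivative is F(y) = \frac{81 y^{6} \cos{\left(\frac{3 y}{2} \right)}}{16} + \frac{405 y^{5} \cos{\left(\frac{3 y}{2} \right)}}{32} + \frac{243 y^{4} \cos{\left(\frac{3 y}{2} \right)}}{64} - \frac{1065 y^{3} \cos{\left(\frac{3 y}{2} \right)}}{128} - \frac{27 y^{2} \cos{\left(\frac{3 y}{2} \right)}}{16} + \frac{5 y \cos{\left(\frac{3 y}{2} \right)}}{2} - \frac{4 \cos{\left(\frac{3 y}{2} \right)}}{9} + \frac{5}{12 y - 12}.

Since d/dy undoes antidifferentiation here, F'(y) = f(y) is required of F(y).
Check: d/dy[\frac{81 y^{6} \cos{\left(\frac{3 y}{2} \right)}}{16} + \frac{405 y^{5} \cos{\left(\frac{3 y}{2} \right)}}{32} + \frac{243 y^{4} \cos{\left(\frac{3 y}{2} \right)}}{64} - \frac{1065 y^{3} \cos{\left(\frac{3 y}{2} \right)}}{128} - \frac{27 y^{2} \cos{\left(\frac{3 y}{2} \right)}}{16} + \frac{5 y \cos{\left(\frac{3 y}{2} \right)}}{2} - \frac{4 \cos{\left(\frac{3 y}{2} \right)}}{9} + \frac{5}{12 y - 12}] = \frac{- 5832 y^{8} \sin{\left(\frac{3 y}{2} \right)} - 2916 y^{7} \sin{\left(\frac{3 y}{2} \right)} + 23328 y^{7} \cos{\left(\frac{3 y}{2} \right)} + 18954 y^{6} \sin{\left(\frac{3 y}{2} \right)} + 1944 y^{6} \cos{\left(\frac{3 y}{2} \right)} + 3753 y^{5} \sin{\left(\frac{3 y}{2} \right)} - 62208 y^{5} \cos{\left(\frac{3 y}{2} \right)} - 21600 y^{4} \sin{\left(\frac{3 y}{2} \right)} + 6102 y^{4} \cos{\left(\frac{3 y}{2} \right)} + 2817 y^{3} \sin{\left(\frac{3 y}{2} \right)} + 47412 y^{3} \cos{\left(\frac{3 y}{2} \right)} + 8216 y^{2} \sin{\left(\frac{3 y}{2} \right)} - 12066 y^{2} \cos{\left(\frac{3 y}{2} \right)} - 3904 y \sin{\left(\frac{3 y}{2} \right)} - 6432 y \cos{\left(\frac{3 y}{2} \right)} + 512 \sin{\left(\frac{3 y}{2} \right)} + 1920 \cos{\left(\frac{3 y}{2} \right)} - 320}{768 y^{2} - 1536 y + 768}, which equals f(y).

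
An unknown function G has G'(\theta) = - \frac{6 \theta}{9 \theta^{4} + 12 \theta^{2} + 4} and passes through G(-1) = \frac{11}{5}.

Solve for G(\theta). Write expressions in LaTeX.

G'(\theta) matches the chain-rule pattern g'(h)*h' with inner function h(\theta) = 3 \theta^{2} + 2; substituting u = h(\theta) collapses the integral.
A general antiderivative is \frac{1}{3 \theta^{2} + 2} + C.
The condition gives C = \frac{11}{5} - (\frac{1}{5}) = 2.
So G(\theta) = \frac{6 \theta^{2} + 5}{3 \theta^{2} + 2}.
Check: d/d\theta[\frac{6 \theta^{2} + 5}{3 \theta^{2} + 2}] = - \frac{6 \theta}{9 \theta^{4} + 12 \theta^{2} + 4} = G'(\theta).

G(\theta) = \frac{6 \theta^{2} + 5}{3 \theta^{2} + 2}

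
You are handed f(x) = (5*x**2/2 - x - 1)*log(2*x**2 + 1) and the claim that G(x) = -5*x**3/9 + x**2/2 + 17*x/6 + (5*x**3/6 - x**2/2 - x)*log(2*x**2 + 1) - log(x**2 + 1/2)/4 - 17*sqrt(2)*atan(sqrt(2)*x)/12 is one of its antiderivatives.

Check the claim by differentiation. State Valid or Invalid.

Valid. The derivative of G reproduces f.

d/dx[G] = 5*x**2*log(2*x**2 + 1)/2 - x*log(2*x**2 + 1) - log(2*x**2 + 1)
This equals f(x) exactly, so the claim holds.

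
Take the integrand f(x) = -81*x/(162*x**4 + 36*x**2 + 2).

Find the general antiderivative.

f matches the chain-rule pattern g'(h)*h' with inner function h(x) = 3*x**2 + 1/3; substituting u = h(x) collapses the integral.
Check: d/dx[9/(4*(9*x**2 + 1))] = -81*x/(162*x**4 + 36*x**2 + 2) = f(x).

F(x) = 9/(4*(9*x**2 + 1)) + C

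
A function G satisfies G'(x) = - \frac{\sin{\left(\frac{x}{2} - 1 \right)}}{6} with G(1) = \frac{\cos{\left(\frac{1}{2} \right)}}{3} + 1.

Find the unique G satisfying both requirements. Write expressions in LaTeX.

A first test for any G(x): its x-derivative must equal the given G'(x).
A general antiderivative is \frac{\cos{\left(\frac{x}{2} - 1 \right)}}{3} + C.
The condition gives C = \frac{\cos{\left(\frac{1}{2} \right)}}{3} + 1 - (\frac{\cos{\left(\frac{1}{2} \right)}}{3}) = 1.
So G(x) = \frac{\cos{\left(\frac{x}{2} - 1 \right)}}{3} + 1.
Check: d/dx[\frac{\cos{\left(\frac{x}{2} - 1 \right)}}{3} + 1] = - \frac{\sin{\left(\frac{x}{2} - 1 \right)}}{6} = G'(x).

G(x) = \frac{\cos{\left(\frac{x}{2} - 1 \right)}}{3} + 1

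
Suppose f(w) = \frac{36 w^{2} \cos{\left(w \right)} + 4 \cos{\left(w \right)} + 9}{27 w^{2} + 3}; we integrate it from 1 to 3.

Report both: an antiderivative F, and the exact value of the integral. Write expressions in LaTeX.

Antiderivative: F(w) = \frac{4 \sin{\left(w \right)}}{3} + \operatorname{atan}{\left(3 w \right)}; value = - \operatorname{atan}{\left(3 \right)} - \frac{4 \sin{\left(1 \right)}}{3} + \frac{4 \sin{\left(3 \right)}}{3} + \operatorname{atan}{\left(9 \right)}

Recover f(w) by differentiating a candidate F(w); any mismatch rules it out.
F(w) = \frac{4 \sin{\left(w \right)}}{3} + \operatorname{atan}{\left(3 w \right)} is an antiderivative of f.
Check: d/dw[\frac{4 \sin{\left(w \right)}}{3} + \operatorname{atan}{\left(3 w \right)}] = \frac{36 w^{2} \cos{\left(w \right)} + 4 \cos{\left(w \right)} + 9}{27 w^{2} + 3} = f(w).
F(3) = \frac{4 \sin{\left(3 \right)}}{3} + \operatorname{atan}{\left(9 \right)}; F(1) = \frac{4 \sin{\left(1 \right)}}{3} + \operatorname{atan}{\left(3 \right)}.
Integral = F(3) - F(1) = - \operatorname{atan}{\left(3 \right)} - \frac{4 \sin{\left(1 \right)}}{3} + \frac{4 \sin{\left(3 \right)}}{3} + \operatorname{atan}{\left(9 \right)}.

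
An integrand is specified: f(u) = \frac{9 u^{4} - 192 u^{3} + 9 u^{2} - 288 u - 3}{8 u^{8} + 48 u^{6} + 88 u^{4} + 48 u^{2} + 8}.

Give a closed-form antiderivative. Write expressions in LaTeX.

An antiderivative is F(u) = \frac{4 - \frac{u}{4}}{\frac{2 u^{4}}{3} + 2 u^{2} + \frac{2}{3}}.

Recognize the product-rule pattern: f = v'r + vr' with v = \frac{1}{\frac{2 u^{4}}{3} + 2 u^{2} + \frac{2}{3}}, r = 4 - \frac{u}{4}, so integration by parts undoes it.
Check: d/du[\frac{4 - \frac{u}{4}}{\frac{2 u^{4}}{3} + 2 u^{2} + \frac{2}{3}}] = \frac{9 u^{4} - 192 u^{3} + 9 u^{2} - 288 u - 3}{8 u^{8} + 48 u^{6} + 88 u^{4} + 48 u^{2} + 8} = f(u).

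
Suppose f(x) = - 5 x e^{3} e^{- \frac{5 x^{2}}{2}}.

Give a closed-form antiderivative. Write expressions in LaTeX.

The substitution u = 3 - \frac{5 x^{2}}{2} works: f is exactly (dF/du)*(du/dx) for that inner function.
Check: d/dx[e^{3} e^{- \frac{5 x^{2}}{2}}] = - 5 x e^{3} e^{- \frac{5 x^{2}}{2}} = f(x).

An antiderivative is F(x) = e^{3} e^{- \frac{5 x^{2}}{2}}.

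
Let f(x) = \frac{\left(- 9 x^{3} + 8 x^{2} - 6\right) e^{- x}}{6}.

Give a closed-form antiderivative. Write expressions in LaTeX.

An antiderivative is F(x) = \frac{\left(9 x^{3} + 19 x^{2} + 38 x + 44\right) e^{- x}}{6}.

Recognize the product-rule pattern: f = u'v + uv' with u = \frac{3 x^{3}}{2} + \frac{19 x^{2}}{6} + \frac{19 x}{3} + \frac{22}{3}, v = e^{- x}, so integration by parts undoes it.
Check: d/dx[\frac{\left(9 x^{3} + 19 x^{2} + 38 x + 44\right) e^{- x}}{6}] = \frac{\left(- 9 x^{3} + 8 x^{2} - 6\right) e^{- x}}{6} = f(x).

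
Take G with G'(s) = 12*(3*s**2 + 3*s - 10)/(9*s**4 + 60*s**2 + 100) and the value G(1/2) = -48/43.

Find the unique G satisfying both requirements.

G'(s) has the shape u'v + uv' for u = 1/(s**2/2 + 5/3) and v = -2*s - 1 — it is the derivative of the product u*v.
A general antiderivative is (-2*s - 1)/(s**2/2 + 5/3) + C.
The condition gives C = -48/43 - (-48/43) = 0.
So G(s) = -2*s/(s**2/2 + 5/3) - 1/(s**2/2 + 5/3).
Check: d/ds[-2*s/(s**2/2 + 5/3) - 1/(s**2/2 + 5/3)] = (36*s**2 + 36*s - 120)/(9*s**4 + 60*s**2 + 100), which equals G'(s).

G(s) = -2*s/(s**2/2 + 5/3) - 1/(s**2/2 + 5/3)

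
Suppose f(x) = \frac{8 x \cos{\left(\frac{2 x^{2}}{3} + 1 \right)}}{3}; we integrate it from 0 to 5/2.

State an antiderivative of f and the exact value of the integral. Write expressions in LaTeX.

Antiderivative: F(x) = 2 \sin{\left(\frac{2 x^{2}}{3} + 1 \right)}; value = 2 \sin{\left(\frac{31}{6} \right)} - 2 \sin{\left(1 \right)}

f matches the chain-rule pattern g'(h)*h' with inner function h(x) = \frac{2 x^{2}}{3} + 1; substituting u = h(x) collapses the integral.
F(x) = 2 \sin{\left(\frac{2 x^{2}}{3} + 1 \right)} is an antiderivative of f.
Check: d/dx[2 \sin{\left(\frac{2 x^{2}}{3} + 1 \right)}] = \frac{8 x \cos{\left(\frac{2 x^{2}}{3} + 1 \right)}}{3} = f(x).
F(5/2) = 2 \sin{\left(\frac{31}{6} \right)}; F(0) = 2 \sin{\left(1 \right)}.
Integral = F(5/2) - F(0) = 2 \sin{\left(\frac{31}{6} \right)} - 2 \sin{\left(1 \right)}.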